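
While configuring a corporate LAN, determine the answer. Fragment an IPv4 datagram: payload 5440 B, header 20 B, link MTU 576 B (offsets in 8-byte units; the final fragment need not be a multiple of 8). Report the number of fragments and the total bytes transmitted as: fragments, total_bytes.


Max data per non-final fragment = floor((MTU - header)/8)*8 = floor((576 - 20)/8)*8 = floor(556/8)*8 = 552 B
Final fragment needs no 8-byte alignment: it can carry up to MTU - header = 556 B
Non-final fragments needed = ceil((payload - 556) / 552) = ceil(4884/552) = ceil(8.8478) = 9
Number of fragments = 9 + 1 = 10
Fragment sizes (data): 9 * 552 B + 472 B (last, 472 <= 556 OK)
Total bytes sent = payload + n_frags * header = 5440 + 10*20 = 5440 + 200 = 5640 B

10, 5640


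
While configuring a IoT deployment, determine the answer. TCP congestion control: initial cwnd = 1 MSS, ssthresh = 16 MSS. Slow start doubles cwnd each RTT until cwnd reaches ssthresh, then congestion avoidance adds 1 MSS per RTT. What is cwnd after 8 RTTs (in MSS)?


RTT 0: cwnd = 1 MSS (initial)
RTT 1: cwnd = 2 MSS (slow start, doubled)
RTT 2: cwnd = 4 MSS (slow start, doubled)
RTT 3: cwnd = 8 MSS (slow start, doubled)
RTT 4: cwnd = 16 MSS (slow start, doubled)
RTT 5: cwnd = 17 MSS (congestion avoidance, +1)
RTT 6: cwnd = 18 MSS (congestion avoidance, +1)
RTT 7: cwnd = 19 MSS (congestion avoidance, +1)
RTT 8: cwnd = 20 MSS (congestion avoidance, +1)

20


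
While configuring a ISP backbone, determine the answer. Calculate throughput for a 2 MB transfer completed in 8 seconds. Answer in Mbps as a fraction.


Given: file = 2 MB, time = 8 s
File in Mb = 2 * 8 = 16 Mb
Throughput = 16 / 8 Mbps
Throughput = 2 Mbps

2


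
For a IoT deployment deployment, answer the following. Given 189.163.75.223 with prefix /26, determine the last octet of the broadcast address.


Given: IP = 189.163.75.223, prefix = /26
Host bits = 32 - 26 = 6
Network last octet = 223 AND mask = 192
Host part size = 2^6 - 1 = 63
Broadcast last octet = 192 OR 63 = 255

255


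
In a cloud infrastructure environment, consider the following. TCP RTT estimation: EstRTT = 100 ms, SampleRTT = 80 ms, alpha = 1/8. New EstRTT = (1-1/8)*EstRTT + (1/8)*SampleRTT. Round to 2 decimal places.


Given: EstRTT = 100 ms, SampleRTT = 80 ms, alpha = 1/8
New EstRTT = (1 - alpha) * EstRTT + alpha * SampleRTT
(7/8) * 100 = 87.5
(1/8) * 80 = 10
New EstRTT = 87.5 + 10 = 97.5 ms -> 97.50 ms (2 dp)

97.50


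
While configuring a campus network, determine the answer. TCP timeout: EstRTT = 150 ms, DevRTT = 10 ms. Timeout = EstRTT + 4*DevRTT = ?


Given: EstRTT = 150 ms, DevRTT = 10 ms
Timeout = EstRTT + 4 * DevRTT
4 * DevRTT = 4 * 10 = 40
Timeout = 150 + 40 = 190 ms

190


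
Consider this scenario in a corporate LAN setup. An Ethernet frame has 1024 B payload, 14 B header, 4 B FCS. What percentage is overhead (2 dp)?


Given: payload = 1024 B, header = 14 B, trailer = 4 B
Overhead bytes = header + trailer = 14 + 4 = 18
Total frame = payload + overhead = 1024 + 18 = 1042
Overhead % = 18 / 1042 * 100 = 1.7274% -> 1.73% (2 dp)

1.73


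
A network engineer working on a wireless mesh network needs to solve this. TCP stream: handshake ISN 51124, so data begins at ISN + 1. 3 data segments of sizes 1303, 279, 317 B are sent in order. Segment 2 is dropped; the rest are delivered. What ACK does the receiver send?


SYN uses sequence number 51124; first data byte = ISN + 1 = 51125.
Segment 1: SEQ = 51125, len = 1303 B, covers [51125, 52427]
Segment 2: SEQ = 52428, len = 279 B, covers [52428, 52706] [LOST]
Segment 3: SEQ = 52707, len = 317 B, covers [52707, 53023]
In-order data received: bytes [51125, 52427] (segments 1..1).
Segment 2 missing -> gap begins at byte 52428; later segments buffered out of order.
Cumulative ACK = next expected in-order byte = 51125 + 1303 = 52428

52428


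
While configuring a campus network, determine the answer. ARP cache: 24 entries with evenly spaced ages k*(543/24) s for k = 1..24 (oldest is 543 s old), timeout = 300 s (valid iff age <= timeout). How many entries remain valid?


Ages are k * 543/24 s for k = 1..24 (spacing = 22.6250 s).
Entry k is valid iff k * 543/24 <= 300 iff k <= 24 * 300 / 543 = 13.2597
n_valid = floor(13.2597) = 13
(n_stale = 24 - 13 = 11)

13


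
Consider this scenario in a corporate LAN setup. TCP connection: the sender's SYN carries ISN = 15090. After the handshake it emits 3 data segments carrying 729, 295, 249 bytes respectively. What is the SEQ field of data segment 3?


The SYN occupies sequence number ISN = 15090, so the first data byte is ISN + 1 = 15091.
SEQ of data segment i = (ISN + 1) + sum of payload sizes of segments 1..i-1.
Segment 1: SEQ = 15091, payload = 729 bytes
Segment 2: SEQ = 15820, payload = 295 bytes
Segment 3: SEQ = 16115, payload = 249 bytes
SEQ of segment 3 = 15091 + 729 + 295 = 16115

16115


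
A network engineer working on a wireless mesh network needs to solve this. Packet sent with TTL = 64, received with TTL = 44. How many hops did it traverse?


Given: initial TTL = 64, received TTL = 44
Hops = initial TTL - received TTL
Hops = 64 - 44 = 20

20


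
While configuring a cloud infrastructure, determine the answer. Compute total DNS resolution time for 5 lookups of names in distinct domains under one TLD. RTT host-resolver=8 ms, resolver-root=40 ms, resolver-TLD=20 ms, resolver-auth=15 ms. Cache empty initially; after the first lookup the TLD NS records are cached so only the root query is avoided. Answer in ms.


Lookup 1 (cold cache): local + root + TLD + auth = 8 + 40 + 20 + 15 = 83 ms
Lookups 2..5 (TLD NS cached -> skip root; new domain -> still ask TLD and auth): local + TLD + auth = 8 + 20 + 15 = 43 ms each
Remaining 4 lookups: 4 * 43 = 172 ms
Total = 83 + 172 = 255 ms

255


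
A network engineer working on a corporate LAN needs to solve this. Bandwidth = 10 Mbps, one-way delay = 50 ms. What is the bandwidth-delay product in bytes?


Given: bandwidth = 10 Mbps, delay = 50 ms
BDP in bits = 10 * 10^6 * 50 / 1000
BDP in bits = 500000
BDP in bytes = 500000 / 8 = 62500

62500


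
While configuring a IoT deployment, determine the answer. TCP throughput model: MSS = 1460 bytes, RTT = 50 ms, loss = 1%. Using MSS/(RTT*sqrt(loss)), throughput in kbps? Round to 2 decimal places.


Given: MSS = 1460 bytes, RTT = 50 ms, loss = 1%
RTT in seconds = 50 / 1000 = 0.05
Loss rate = 1% = 0.01
sqrt(loss) = sqrt(0.01) = 0.1
Throughput (bytes/s) = 1460 / (0.05 * 0.1) = 292000.0000
Throughput (kbps) = 292000.0000 * 8 / 1000 = 2336.000000 -> 2336.00 kbps (2 dp)

2336.00


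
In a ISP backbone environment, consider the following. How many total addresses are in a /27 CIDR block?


Given: CIDR prefix /27
Host bits = 32 - 27 = 5
Total addresses = 2^5 = 32

32


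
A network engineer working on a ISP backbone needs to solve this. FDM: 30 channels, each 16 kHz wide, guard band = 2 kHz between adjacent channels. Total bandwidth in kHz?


Given: 30 channels, 16 kHz each, guard = 2 kHz
Channel bandwidth = 30 * 16 = 480 kHz
Guard bands = 29 gaps * 2 kHz = 58 kHz
Total = 480 + 58 = 538 kHz

538


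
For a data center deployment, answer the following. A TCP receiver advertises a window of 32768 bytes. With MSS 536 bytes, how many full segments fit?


Given: RWND = 32768 bytes, MSS = 536 bytes
Full segments = floor(RWND / MSS)
Full segments = floor(32768 / 536)
Full segments = floor(61.1343) = 61

61


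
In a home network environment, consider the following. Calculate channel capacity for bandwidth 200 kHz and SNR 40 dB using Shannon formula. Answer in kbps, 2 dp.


Given: B = 200 kHz, SNR = 40 dB
SNR linear = 10^(40/10) = 10000
1 + SNR = 10001
log2(10001) = 13.2878566418
C = 200 * 1000 * 13.2878566418 = 2657571.3284 bps
C = 2657.571328 kbps -> 2657.57 kbps (2 dp)

2657.57


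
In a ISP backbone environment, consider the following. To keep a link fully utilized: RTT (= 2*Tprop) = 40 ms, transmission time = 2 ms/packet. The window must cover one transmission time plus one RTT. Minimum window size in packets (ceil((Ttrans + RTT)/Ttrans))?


Given: Ttrans = 2 ms, RTT = 40 ms (= 2 * Tprop, Tprop = 20 ms)
Time until first ACK returns = Ttrans + RTT = 2 + 40 = 42 ms
Need W * Ttrans >= Ttrans + RTT  ->  W >= (Ttrans + RTT) / Ttrans
(Ttrans + RTT) / Ttrans = 42 / 2 = 21
W_min = ceil(21) = 21

21


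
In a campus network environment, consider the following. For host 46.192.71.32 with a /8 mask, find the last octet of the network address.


Given: IP = 46.192.71.32, prefix = /8
Subnet mask = 255.0.0.0
Last octet of IP: 32
Last octet of mask: 0
Network last octet = 32 AND 0 = 0

0


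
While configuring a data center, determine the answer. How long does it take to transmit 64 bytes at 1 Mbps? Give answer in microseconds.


Given: packet = 64 bytes, bandwidth = 1 Mbps
Packet in bits = 64 * 8 = 512 bits
Bandwidth = 1 * 10^6 = 1000000 bps
Time = 512 / 1000000 seconds
Time in us = 512 * 10^6 / 1000000 = 512

512


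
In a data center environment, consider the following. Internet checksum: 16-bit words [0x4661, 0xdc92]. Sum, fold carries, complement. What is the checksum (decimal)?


Given words: [0x4661, 0xdc92]
Step 1: Sum all words
Raw sum = 18017 + 56466 = 74483
Step 2: Fold carry: (8947 + 1) = 8948
One's complement = ~8948 & 0xFFFF = 56587

56587


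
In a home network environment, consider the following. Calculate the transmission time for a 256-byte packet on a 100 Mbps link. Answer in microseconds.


Given: packet = 256 bytes, bandwidth = 100 Mbps
Packet in bits = 256 * 8 = 2048 bits
Bandwidth = 100 * 10^6 = 100000000 bps
Time = 2048 / 100000000 seconds
Time in us = 2048 * 10^6 / 100000000 = 20.48

20.48


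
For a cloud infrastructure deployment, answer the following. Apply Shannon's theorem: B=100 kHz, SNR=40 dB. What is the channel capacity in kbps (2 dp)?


Given: B = 100 kHz, SNR = 40 dB
SNR linear = 10^(40/10) = 10000
1 + SNR = 10001
log2(10001) = 13.2878566418
C = 100 * 1000 * 13.2878566418 = 1328785.6642 bps
C = 1328.785664 kbps -> 1328.79 kbps (2 dp)

1328.79


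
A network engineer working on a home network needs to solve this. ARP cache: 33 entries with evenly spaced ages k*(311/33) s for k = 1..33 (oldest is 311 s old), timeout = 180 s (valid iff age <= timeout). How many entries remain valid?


Ages are k * 311/33 s for k = 1..33 (spacing = 9.4242 s).
Entry k is valid iff k * 311/33 <= 180 iff k <= 33 * 180 / 311 = 19.0997
n_valid = floor(19.0997) = 19
(n_stale = 33 - 19 = 14)

19


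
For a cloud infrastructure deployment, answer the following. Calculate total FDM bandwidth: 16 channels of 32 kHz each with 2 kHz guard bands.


Given: 16 channels, 32 kHz each, guard = 2 kHz
Channel bandwidth = 16 * 32 = 512 kHz
Guard bands = 15 gaps * 2 kHz = 30 kHz
Total = 512 + 30 = 542 kHz

542


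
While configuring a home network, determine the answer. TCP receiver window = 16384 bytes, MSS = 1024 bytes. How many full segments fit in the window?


Given: RWND = 16384 bytes, MSS = 1024 bytes
Full segments = floor(RWND / MSS)
Full segments = floor(16384 / 1024)
Full segments = floor(16.0) = 16

16


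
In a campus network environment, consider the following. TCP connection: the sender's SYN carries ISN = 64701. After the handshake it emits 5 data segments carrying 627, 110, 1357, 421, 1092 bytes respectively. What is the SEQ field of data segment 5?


The SYN occupies sequence number ISN = 64701, so the first data byte is ISN + 1 = 64702.
SEQ of data segment i = (ISN + 1) + sum of payload sizes of segments 1..i-1.
Segment 1: SEQ = 64702, payload = 627 bytes
Segment 2: SEQ = 65329, payload = 110 bytes
Segment 3: SEQ = 65439, payload = 1357 bytes
Segment 4: SEQ = 66796, payload = 421 bytes
Segment 5: SEQ = 67217, payload = 1092 bytes
SEQ of segment 5 = 64702 + 627 + 110 + 1357 + 421 = 67217

67217


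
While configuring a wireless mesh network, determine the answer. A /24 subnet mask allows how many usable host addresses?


Given: subnet mask /24
Host bits = 32 - 24 = 8
Total addresses = 2^8 = 256
Usable hosts = 256 - 2 (network + broadcast) = 254

254


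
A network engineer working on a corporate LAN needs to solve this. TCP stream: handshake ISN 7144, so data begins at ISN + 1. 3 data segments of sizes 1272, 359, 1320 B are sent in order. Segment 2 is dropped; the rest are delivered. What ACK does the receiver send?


SYN uses sequence number 7144; first data byte = ISN + 1 = 7145.
Segment 1: SEQ = 7145, len = 1272 B, covers [7145, 8416]
Segment 2: SEQ = 8417, len = 359 B, covers [8417, 8775] [LOST]
Segment 3: SEQ = 8776, len = 1320 B, covers [8776, 10095]
In-order data received: bytes [7145, 8416] (segments 1..1).
Segment 2 missing -> gap begins at byte 8417; later segments buffered out of order.
Cumulative ACK = next expected in-order byte = 7145 + 1272 = 8417

8417


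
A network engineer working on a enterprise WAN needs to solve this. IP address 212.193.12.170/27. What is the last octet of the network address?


Given: IP = 212.193.12.170, prefix = /27
Subnet mask = 255.255.255.224
Last octet of IP: 170
Last octet of mask: 224
Network last octet = 170 AND 224 = 160

160


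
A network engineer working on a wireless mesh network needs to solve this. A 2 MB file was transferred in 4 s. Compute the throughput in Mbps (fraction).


Given: file = 2 MB, time = 4 s
File in Mb = 2 * 8 = 16 Mb
Throughput = 16 / 4 Mbps
Throughput = 4 Mbps

4


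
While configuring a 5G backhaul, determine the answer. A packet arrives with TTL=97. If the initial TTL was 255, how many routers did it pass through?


Given: initial TTL = 255, received TTL = 97
Hops = initial TTL - received TTL
Hops = 255 - 97 = 158

158


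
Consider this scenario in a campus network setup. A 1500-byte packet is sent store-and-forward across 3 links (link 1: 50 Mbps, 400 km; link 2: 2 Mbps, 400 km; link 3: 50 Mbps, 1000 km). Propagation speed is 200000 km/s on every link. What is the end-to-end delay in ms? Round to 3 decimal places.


Packet = 1500 bytes = 12000 bits. Store-and-forward: sum (t_trans + t_prop) per link.
Link 1: t_trans = 12000/(50*10^6) s = 0.2400 ms; t_prop = 400/200000 s = 2.0000 ms; subtotal = 2.2400 ms
Link 2: t_trans = 12000/(2*10^6) s = 6.0000 ms; t_prop = 400/200000 s = 2.0000 ms; subtotal = 8.0000 ms
Link 3: t_trans = 12000/(50*10^6) s = 0.2400 ms; t_prop = 1000/200000 s = 5.0000 ms; subtotal = 5.2400 ms
End-to-end = 2.2400 + 8.0000 + 5.2400 = 15.4800 ms -> 15.480 ms (3 dp)

15.480


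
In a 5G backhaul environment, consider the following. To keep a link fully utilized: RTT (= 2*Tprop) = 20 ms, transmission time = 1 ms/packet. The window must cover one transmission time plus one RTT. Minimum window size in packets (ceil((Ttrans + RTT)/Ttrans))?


Given: Ttrans = 1 ms, RTT = 20 ms (= 2 * Tprop, Tprop = 10 ms)
Time until first ACK returns = Ttrans + RTT = 1 + 20 = 21 ms
Need W * Ttrans >= Ttrans + RTT  ->  W >= (Ttrans + RTT) / Ttrans
(Ttrans + RTT) / Ttrans = 21 / 1 = 21
W_min = ceil(21) = 21

21


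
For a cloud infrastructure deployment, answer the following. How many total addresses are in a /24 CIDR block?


Given: CIDR prefix /24
Host bits = 32 - 24 = 8
Total addresses = 2^8 = 256

256


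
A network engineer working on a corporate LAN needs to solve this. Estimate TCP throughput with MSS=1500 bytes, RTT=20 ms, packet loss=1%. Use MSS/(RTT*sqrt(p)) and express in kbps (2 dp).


Given: MSS = 1500 bytes, RTT = 20 ms, loss = 1%
RTT in seconds = 20 / 1000 = 0.02
Loss rate = 1% = 0.01
sqrt(loss) = sqrt(0.01) = 0.1
Throughput (bytes/s) = 1500 / (0.02 * 0.1) = 750000.0000
Throughput (kbps) = 750000.0000 * 8 / 1000 = 6000.000000 -> 6000.00 kbps (2 dp)

6000.00


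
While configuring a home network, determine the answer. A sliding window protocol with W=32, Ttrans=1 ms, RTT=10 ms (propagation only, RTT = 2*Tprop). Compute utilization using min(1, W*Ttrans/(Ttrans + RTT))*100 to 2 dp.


Given: W = 32, Ttrans = 1 ms, RTT = 10 ms (= 2 * Tprop, Tprop = 5 ms)
Cycle time = Ttrans + RTT = 1 + 10 = 11 ms (first packet sent until its ACK returns)
W * Ttrans = 32 * 1 = 32 ms of sending per cycle
W * Ttrans / (Ttrans + RTT) = 32 / 11 = 2.909091
U = min(1, 2.909091) = 1.000000
U% = 100.00%

100.00


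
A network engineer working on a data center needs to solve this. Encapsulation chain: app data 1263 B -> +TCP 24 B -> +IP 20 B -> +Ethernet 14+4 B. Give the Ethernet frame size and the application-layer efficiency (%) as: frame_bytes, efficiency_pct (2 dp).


TCP segment = 1263 + 24 = 1287 B
IP packet = 1287 + 20 = 1307 B
Ethernet frame = 1307 + 14 + 4 = 1325 B
Efficiency = app / frame = 1263 / 1325 = 0.953208 = 95.3208% -> 95.32% (2 dp)

1325, 95.32


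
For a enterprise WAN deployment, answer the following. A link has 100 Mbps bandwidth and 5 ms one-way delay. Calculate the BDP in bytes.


Given: bandwidth = 100 Mbps, delay = 5 ms
BDP in bits = 100 * 10^6 * 5 / 1000
BDP in bits = 500000
BDP in bytes = 500000 / 8 = 62500

62500


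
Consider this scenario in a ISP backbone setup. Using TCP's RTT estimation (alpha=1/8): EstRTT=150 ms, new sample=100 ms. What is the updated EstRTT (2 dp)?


Given: EstRTT = 150 ms, SampleRTT = 100 ms, alpha = 1/8
New EstRTT = (1 - alpha) * EstRTT + alpha * SampleRTT
(7/8) * 150 = 131.25
(1/8) * 100 = 12.5
New EstRTT = 131.25 + 12.5 = 143.75 ms -> 143.75 ms (2 dp)

143.75


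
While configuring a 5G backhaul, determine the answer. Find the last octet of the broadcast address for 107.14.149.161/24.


Given: IP = 107.14.149.161, prefix = /24
Host bits = 32 - 24 = 8
Network last octet = 161 AND mask = 0
Host part size = 2^8 - 1 = 255
Broadcast last octet = 0 OR 255 = 255

255


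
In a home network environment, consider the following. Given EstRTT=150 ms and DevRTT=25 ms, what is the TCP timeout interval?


Given: EstRTT = 150 ms, DevRTT = 25 ms
Timeout = EstRTT + 4 * DevRTT
4 * DevRTT = 4 * 25 = 100
Timeout = 150 + 100 = 250 ms

250


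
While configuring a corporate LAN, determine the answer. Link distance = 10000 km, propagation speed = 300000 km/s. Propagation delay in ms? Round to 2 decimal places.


Given: distance = 10000 km, speed = 300000 km/s
Delay = distance / speed = 10000 / 300000 seconds
Delay in ms = 10000 * 1000 / 300000
Delay = 33.3333 ms
Rounded to 2 dp = 33.33 ms

33.33


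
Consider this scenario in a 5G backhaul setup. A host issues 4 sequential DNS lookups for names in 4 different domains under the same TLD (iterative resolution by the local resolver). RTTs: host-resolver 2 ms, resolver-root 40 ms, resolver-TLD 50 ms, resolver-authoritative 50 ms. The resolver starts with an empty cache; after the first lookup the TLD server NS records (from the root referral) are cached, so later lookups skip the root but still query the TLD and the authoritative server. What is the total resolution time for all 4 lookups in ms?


Lookup 1 (cold cache): local + root + TLD + auth = 2 + 40 + 50 + 50 = 142 ms
Lookups 2..4 (TLD NS cached -> skip root; new domain -> still ask TLD and auth): local + TLD + auth = 2 + 50 + 50 = 102 ms each
Remaining 3 lookups: 3 * 102 = 306 ms
Total = 142 + 306 = 448 ms

448


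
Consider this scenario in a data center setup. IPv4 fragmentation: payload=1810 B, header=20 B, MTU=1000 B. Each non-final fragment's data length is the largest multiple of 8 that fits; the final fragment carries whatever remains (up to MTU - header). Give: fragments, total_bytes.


Max data per non-final fragment = floor((MTU - header)/8)*8 = floor((1000 - 20)/8)*8 = floor(980/8)*8 = 976 B
Final fragment needs no 8-byte alignment: it can carry up to MTU - header = 980 B
Non-final fragments needed = ceil((payload - 980) / 976) = ceil(830/976) = ceil(0.8504) = 1
Number of fragments = 1 + 1 = 2
Fragment sizes (data): 1 * 976 B + 834 B (last, 834 <= 980 OK)
Total bytes sent = payload + n_frags * header = 1810 + 2*20 = 1810 + 40 = 1850 B

2, 1850


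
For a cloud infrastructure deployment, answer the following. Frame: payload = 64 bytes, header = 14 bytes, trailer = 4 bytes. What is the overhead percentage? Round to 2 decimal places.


Given: payload = 64 B, header = 14 B, trailer = 4 B
Overhead bytes = header + trailer = 14 + 4 = 18
Total frame = payload + overhead = 64 + 18 = 82
Overhead % = 18 / 82 * 100 = 21.9512% -> 21.95% (2 dp)

21.95


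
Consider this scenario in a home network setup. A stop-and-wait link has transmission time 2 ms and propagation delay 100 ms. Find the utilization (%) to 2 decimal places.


Given: Ttrans = 2 ms, Tprop = 100 ms
RTT = 2 * Tprop = 2 * 100 = 200 ms
U = Ttrans / (Ttrans + RTT)
U = 2 / (2 + 200)
U = 2 / 202 = 0.009901
U% = 0.99%

0.99


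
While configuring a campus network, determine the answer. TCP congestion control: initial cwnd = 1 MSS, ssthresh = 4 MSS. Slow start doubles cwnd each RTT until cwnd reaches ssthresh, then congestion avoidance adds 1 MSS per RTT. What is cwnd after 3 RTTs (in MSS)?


RTT 0: cwnd = 1 MSS (initial)
RTT 1: cwnd = 2 MSS (slow start, doubled)
RTT 2: cwnd = 4 MSS (slow start, doubled)
RTT 3: cwnd = 5 MSS (congestion avoidance, +1)

5


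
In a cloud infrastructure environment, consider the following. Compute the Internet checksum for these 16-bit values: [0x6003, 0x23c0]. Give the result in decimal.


Given words: [0x6003, 0x23c0]
Step 1: Sum all words
Raw sum = 24579 + 9152 = 33731
One's complement = ~33731 & 0xFFFF = 31804

31804


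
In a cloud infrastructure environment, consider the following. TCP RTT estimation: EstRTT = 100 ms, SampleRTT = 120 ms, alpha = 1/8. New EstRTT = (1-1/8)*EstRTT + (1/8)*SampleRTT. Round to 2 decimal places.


Given: EstRTT = 100 ms, SampleRTT = 120 ms, alpha = 1/8
New EstRTT = (1 - alpha) * EstRTT + alpha * SampleRTT
(7/8) * 100 = 87.5
(1/8) * 120 = 15
New EstRTT = 87.5 + 15 = 102.5 ms -> 102.50 ms (2 dp)

102.50


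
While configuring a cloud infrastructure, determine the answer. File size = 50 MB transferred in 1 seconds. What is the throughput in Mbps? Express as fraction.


Given: file = 50 MB, time = 1 s
File in Mb = 50 * 8 = 400 Mb
Throughput = 400 / 1 Mbps
Throughput = 400 Mbps

400


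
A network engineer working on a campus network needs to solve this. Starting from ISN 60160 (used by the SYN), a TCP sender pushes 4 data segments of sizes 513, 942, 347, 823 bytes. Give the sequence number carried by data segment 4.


The SYN occupies sequence number ISN = 60160, so the first data byte is ISN + 1 = 60161.
SEQ of data segment i = (ISN + 1) + sum of payload sizes of segments 1..i-1.
Segment 1: SEQ = 60161, payload = 513 bytes
Segment 2: SEQ = 60674, payload = 942 bytes
Segment 3: SEQ = 61616, payload = 347 bytes
Segment 4: SEQ = 61963, payload = 823 bytes
SEQ of segment 4 = 60161 + 513 + 942 + 347 = 61963

61963


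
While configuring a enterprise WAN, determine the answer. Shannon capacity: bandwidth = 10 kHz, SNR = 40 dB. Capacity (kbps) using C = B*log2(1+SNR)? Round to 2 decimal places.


Given: B = 10 kHz, SNR = 40 dB
SNR linear = 10^(40/10) = 10000
1 + SNR = 10001
log2(10001) = 13.2878566418
C = 10 * 1000 * 13.2878566418 = 132878.5664 bps
C = 132.878566 kbps -> 132.88 kbps (2 dp)

132.88


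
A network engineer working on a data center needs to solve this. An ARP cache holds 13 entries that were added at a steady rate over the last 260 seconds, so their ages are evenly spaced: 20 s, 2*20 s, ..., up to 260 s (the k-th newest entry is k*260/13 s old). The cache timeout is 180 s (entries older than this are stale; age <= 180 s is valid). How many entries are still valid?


Ages are k * 260/13 s for k = 1..13 (spacing = 20.0000 s).
Entry k is valid iff k * 260/13 <= 180 iff k <= 13 * 180 / 260 = 9.0000
n_valid = floor(9.0000) = 9
(n_stale = 13 - 9 = 4)

9


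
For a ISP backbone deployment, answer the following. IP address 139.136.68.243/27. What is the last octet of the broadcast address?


Given: IP = 139.136.68.243, prefix = /27
Host bits = 32 - 27 = 5
Network last octet = 243 AND mask = 224
Host part size = 2^5 - 1 = 31
Broadcast last octet = 224 OR 31 = 255

255


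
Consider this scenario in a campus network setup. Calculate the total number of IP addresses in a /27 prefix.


Given: CIDR prefix /27
Host bits = 32 - 27 = 5
Total addresses = 2^5 = 32

32


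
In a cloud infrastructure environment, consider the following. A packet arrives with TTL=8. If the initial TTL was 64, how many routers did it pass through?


Given: initial TTL = 64, received TTL = 8
Hops = initial TTL - received TTL
Hops = 64 - 8 = 56

56


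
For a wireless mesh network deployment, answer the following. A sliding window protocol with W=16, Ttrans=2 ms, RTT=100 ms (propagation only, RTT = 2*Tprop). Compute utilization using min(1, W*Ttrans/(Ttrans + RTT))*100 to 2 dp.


Given: W = 16, Ttrans = 2 ms, RTT = 100 ms (= 2 * Tprop, Tprop = 50 ms)
Cycle time = Ttrans + RTT = 2 + 100 = 102 ms (first packet sent until its ACK returns)
W * Ttrans = 16 * 2 = 32 ms of sending per cycle
W * Ttrans / (Ttrans + RTT) = 32 / 102 = 0.313725
U = min(1, 0.313725) = 0.313725
U% = 31.37%

31.37


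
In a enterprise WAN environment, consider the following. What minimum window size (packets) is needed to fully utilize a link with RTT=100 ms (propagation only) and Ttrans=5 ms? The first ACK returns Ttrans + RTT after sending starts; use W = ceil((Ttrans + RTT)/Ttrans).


Given: Ttrans = 5 ms, RTT = 100 ms (= 2 * Tprop, Tprop = 50 ms)
Time until first ACK returns = Ttrans + RTT = 5 + 100 = 105 ms
Need W * Ttrans >= Ttrans + RTT  ->  W >= (Ttrans + RTT) / Ttrans
(Ttrans + RTT) / Ttrans = 105 / 5 = 21
W_min = ceil(21) = 21

21


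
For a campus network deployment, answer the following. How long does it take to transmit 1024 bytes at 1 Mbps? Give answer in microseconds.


Given: packet = 1024 bytes, bandwidth = 1 Mbps
Packet in bits = 1024 * 8 = 8192 bits
Bandwidth = 1 * 10^6 = 1000000 bps
Time = 8192 / 1000000 seconds
Time in us = 8192 * 10^6 / 1000000 = 8192

8192


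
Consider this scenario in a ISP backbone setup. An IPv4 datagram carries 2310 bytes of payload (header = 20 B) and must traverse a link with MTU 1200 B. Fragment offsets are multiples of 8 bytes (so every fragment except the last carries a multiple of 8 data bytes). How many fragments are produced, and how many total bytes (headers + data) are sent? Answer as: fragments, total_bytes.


Max data per non-final fragment = floor((MTU - header)/8)*8 = floor((1200 - 20)/8)*8 = floor(1180/8)*8 = 1176 B
Final fragment needs no 8-byte alignment: it can carry up to MTU - header = 1180 B
Non-final fragments needed = ceil((payload - 1180) / 1176) = ceil(1130/1176) = ceil(0.9609) = 1
Number of fragments = 1 + 1 = 2
Fragment sizes (data): 1 * 1176 B + 1134 B (last, 1134 <= 1180 OK)
Total bytes sent = payload + n_frags * header = 2310 + 2*20 = 2310 + 40 = 2350 B

2, 2350


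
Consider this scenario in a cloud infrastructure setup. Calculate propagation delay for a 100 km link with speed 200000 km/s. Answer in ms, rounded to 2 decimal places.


Given: distance = 100 km, speed = 200000 km/s
Delay = distance / speed = 100 / 200000 seconds
Delay in ms = 100 * 1000 / 200000
Delay = 0.5000 ms
Rounded to 2 dp = 0.50 ms

0.50


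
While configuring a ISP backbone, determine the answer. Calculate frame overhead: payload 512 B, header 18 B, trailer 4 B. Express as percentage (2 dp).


Given: payload = 512 B, header = 18 B, trailer = 4 B
Overhead bytes = header + trailer = 18 + 4 = 22
Total frame = payload + overhead = 512 + 22 = 534
Overhead % = 22 / 534 * 100 = 4.1199% -> 4.12% (2 dp)

4.12


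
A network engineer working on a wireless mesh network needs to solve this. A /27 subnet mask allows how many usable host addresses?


Given: subnet mask /27
Host bits = 32 - 27 = 5
Total addresses = 2^5 = 32
Usable hosts = 32 - 2 (network + broadcast) = 30

30


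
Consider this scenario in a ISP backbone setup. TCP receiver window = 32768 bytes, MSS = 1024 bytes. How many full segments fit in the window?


Given: RWND = 32768 bytes, MSS = 1024 bytes
Full segments = floor(RWND / MSS)
Full segments = floor(32768 / 1024)
Full segments = floor(32.0) = 32

32


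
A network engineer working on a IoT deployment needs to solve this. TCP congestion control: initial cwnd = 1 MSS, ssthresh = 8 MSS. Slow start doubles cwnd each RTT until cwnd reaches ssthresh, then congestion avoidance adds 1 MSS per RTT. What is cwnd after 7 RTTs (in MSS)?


RTT 0: cwnd = 1 MSS (initial)
RTT 1: cwnd = 2 MSS (slow start, doubled)
RTT 2: cwnd = 4 MSS (slow start, doubled)
RTT 3: cwnd = 8 MSS (slow start, doubled)
RTT 4: cwnd = 9 MSS (congestion avoidance, +1)
RTT 5: cwnd = 10 MSS (congestion avoidance, +1)
RTT 6: cwnd = 11 MSS (congestion avoidance, +1)
RTT 7: cwnd = 12 MSS (congestion avoidance, +1)

12


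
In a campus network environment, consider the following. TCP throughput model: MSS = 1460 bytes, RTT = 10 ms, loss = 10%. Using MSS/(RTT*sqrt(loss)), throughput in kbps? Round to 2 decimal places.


Given: MSS = 1460 bytes, RTT = 10 ms, loss = 10%
RTT in seconds = 10 / 1000 = 0.01
Loss rate = 10% = 0.1
sqrt(loss) = sqrt(0.1) = 0.316227766017
Throughput (bytes/s) = 1460 / (0.01 * 0.316227766017) = 461692.5384
Throughput (kbps) = 461692.5384 * 8 / 1000 = 3693.540307 -> 3693.54 kbps (2 dp)

3693.54


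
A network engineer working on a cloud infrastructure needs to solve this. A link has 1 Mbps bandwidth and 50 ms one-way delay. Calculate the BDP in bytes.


Given: bandwidth = 1 Mbps, delay = 50 ms
BDP in bits = 1 * 10^6 * 50 / 1000
BDP in bits = 50000
BDP in bytes = 50000 / 8 = 6250

6250


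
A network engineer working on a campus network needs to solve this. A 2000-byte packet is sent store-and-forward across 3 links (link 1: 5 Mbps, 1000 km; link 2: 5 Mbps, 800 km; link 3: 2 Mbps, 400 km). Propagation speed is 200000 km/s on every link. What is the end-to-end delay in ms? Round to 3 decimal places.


Packet = 2000 bytes = 16000 bits. Store-and-forward: sum (t_trans + t_prop) per link.
Link 1: t_trans = 16000/(5*10^6) s = 3.2000 ms; t_prop = 1000/200000 s = 5.0000 ms; subtotal = 8.2000 ms
Link 2: t_trans = 16000/(5*10^6) s = 3.2000 ms; t_prop = 800/200000 s = 4.0000 ms; subtotal = 7.2000 ms
Link 3: t_trans = 16000/(2*10^6) s = 8.0000 ms; t_prop = 400/200000 s = 2.0000 ms; subtotal = 10.0000 ms
End-to-end = 8.2000 + 7.2000 + 10.0000 = 25.4000 ms -> 25.400 ms (3 dp)

25.400


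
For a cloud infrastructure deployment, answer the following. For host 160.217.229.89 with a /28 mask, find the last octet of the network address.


Given: IP = 160.217.229.89, prefix = /28
Subnet mask = 255.255.255.240
Last octet of IP: 89
Last octet of mask: 240
Network last octet = 89 AND 240 = 80

80


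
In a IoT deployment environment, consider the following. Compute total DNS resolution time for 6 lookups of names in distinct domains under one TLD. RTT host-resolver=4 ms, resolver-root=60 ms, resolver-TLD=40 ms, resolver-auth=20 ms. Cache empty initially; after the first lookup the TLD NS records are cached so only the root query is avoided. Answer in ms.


Lookup 1 (cold cache): local + root + TLD + auth = 4 + 60 + 40 + 20 = 124 ms
Lookups 2..6 (TLD NS cached -> skip root; new domain -> still ask TLD and auth): local + TLD + auth = 4 + 40 + 20 = 64 ms each
Remaining 5 lookups: 5 * 64 = 320 ms
Total = 124 + 320 = 444 ms

444


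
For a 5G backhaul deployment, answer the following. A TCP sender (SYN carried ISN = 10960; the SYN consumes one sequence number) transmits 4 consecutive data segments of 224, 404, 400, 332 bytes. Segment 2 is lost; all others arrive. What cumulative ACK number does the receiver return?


SYN uses sequence number 10960; first data byte = ISN + 1 = 10961.
Segment 1: SEQ = 10961, len = 224 B, covers [10961, 11184]
Segment 2: SEQ = 11185, len = 404 B, covers [11185, 11588] [LOST]
Segment 3: SEQ = 11589, len = 400 B, covers [11589, 11988]
Segment 4: SEQ = 11989, len = 332 B, covers [11989, 12320]
In-order data received: bytes [10961, 11184] (segments 1..1).
Segment 2 missing -> gap begins at byte 11185; later segments buffered out of order.
Cumulative ACK = next expected in-order byte = 10961 + 224 = 11185

11185


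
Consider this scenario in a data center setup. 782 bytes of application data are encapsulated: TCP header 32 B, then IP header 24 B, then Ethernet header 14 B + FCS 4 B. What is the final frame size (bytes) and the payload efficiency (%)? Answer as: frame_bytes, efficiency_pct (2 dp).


TCP segment = 782 + 32 = 814 B
IP packet = 814 + 24 = 838 B
Ethernet frame = 838 + 14 + 4 = 856 B
Efficiency = app / frame = 782 / 856 = 0.913551 = 91.3551% -> 91.36% (2 dp)

856, 91.36


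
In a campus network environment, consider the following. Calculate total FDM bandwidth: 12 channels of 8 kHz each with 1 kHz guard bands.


Given: 12 channels, 8 kHz each, guard = 1 kHz
Channel bandwidth = 12 * 8 = 96 kHz
Guard bands = 11 gaps * 1 kHz = 11 kHz
Total = 96 + 11 = 107 kHz

107


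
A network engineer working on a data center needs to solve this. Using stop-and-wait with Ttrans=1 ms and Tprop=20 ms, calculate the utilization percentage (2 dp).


Given: Ttrans = 1 ms, Tprop = 20 ms
RTT = 2 * Tprop = 2 * 20 = 40 ms
U = Ttrans / (Ttrans + RTT)
U = 1 / (1 + 40)
U = 1 / 41 = 0.02439
U% = 2.44%

2.44


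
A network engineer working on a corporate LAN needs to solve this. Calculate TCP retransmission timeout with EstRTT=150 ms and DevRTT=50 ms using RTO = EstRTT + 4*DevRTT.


Given: EstRTT = 150 ms, DevRTT = 50 ms
Timeout = EstRTT + 4 * DevRTT
4 * DevRTT = 4 * 50 = 200
Timeout = 150 + 200 = 350 ms

350


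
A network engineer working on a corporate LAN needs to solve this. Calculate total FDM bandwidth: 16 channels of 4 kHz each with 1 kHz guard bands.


Given: 16 channels, 4 kHz each, guard = 1 kHz
Channel bandwidth = 16 * 4 = 64 kHz
Guard bands = 15 gaps * 1 kHz = 15 kHz
Total = 64 + 15 = 79 kHz

79


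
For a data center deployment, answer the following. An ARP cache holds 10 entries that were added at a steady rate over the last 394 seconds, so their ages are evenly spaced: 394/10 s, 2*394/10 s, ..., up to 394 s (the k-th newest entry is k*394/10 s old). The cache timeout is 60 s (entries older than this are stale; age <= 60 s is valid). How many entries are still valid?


Ages are k * 394/10 s for k = 1..10 (spacing = 39.4000 s).
Entry k is valid iff k * 394/10 <= 60 iff k <= 10 * 60 / 394 = 1.5228
n_valid = floor(1.5228) = 1
(n_stale = 10 - 1 = 9)

1


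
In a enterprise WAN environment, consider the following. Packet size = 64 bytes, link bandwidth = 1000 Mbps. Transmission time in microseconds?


Given: packet = 64 bytes, bandwidth = 1000 Mbps
Packet in bits = 64 * 8 = 512 bits
Bandwidth = 1000 * 10^6 = 1000000000 bps
Time = 512 / 1000000000 seconds
Time in us = 512 * 10^6 / 1000000000 = 0.512

0.512


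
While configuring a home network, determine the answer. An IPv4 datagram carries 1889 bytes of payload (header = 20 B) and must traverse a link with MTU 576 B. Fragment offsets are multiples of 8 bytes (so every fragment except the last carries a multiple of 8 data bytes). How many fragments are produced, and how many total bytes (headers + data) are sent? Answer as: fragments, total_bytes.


Max data per non-final fragment = floor((MTU - header)/8)*8 = floor((576 - 20)/8)*8 = floor(556/8)*8 = 552 B
Final fragment needs no 8-byte alignment: it can carry up to MTU - header = 556 B
Non-final fragments needed = ceil((payload - 556) / 552) = ceil(1333/552) = ceil(2.4149) = 3
Number of fragments = 3 + 1 = 4
Fragment sizes (data): 3 * 552 B + 233 B (last, 233 <= 556 OK)
Total bytes sent = payload + n_frags * header = 1889 + 4*20 = 1889 + 80 = 1969 B

4, 1969


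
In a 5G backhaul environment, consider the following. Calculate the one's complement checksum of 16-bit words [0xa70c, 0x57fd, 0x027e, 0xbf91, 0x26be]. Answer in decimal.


Given words: [0xa70c, 0x57fd, 0x027e, 0xbf91, 0x26be]
Step 1: Sum all words
Raw sum = 42764 + 22525 + 638 + 49041 + 9918 = 124886
Step 2: Fold carry: (59350 + 1) = 59351
One's complement = ~59351 & 0xFFFF = 6184

6184


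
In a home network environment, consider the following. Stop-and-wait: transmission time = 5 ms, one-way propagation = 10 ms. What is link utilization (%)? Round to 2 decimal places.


Given: Ttrans = 5 ms, Tprop = 10 ms
RTT = 2 * Tprop = 2 * 10 = 20 ms
U = Ttrans / (Ttrans + RTT)
U = 5 / (5 + 20)
U = 5 / 25 = 0.2
U% = 20.00%

20.00


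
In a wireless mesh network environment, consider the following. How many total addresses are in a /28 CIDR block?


Given: CIDR prefix /28
Host bits = 32 - 28 = 4
Total addresses = 2^4 = 16

16


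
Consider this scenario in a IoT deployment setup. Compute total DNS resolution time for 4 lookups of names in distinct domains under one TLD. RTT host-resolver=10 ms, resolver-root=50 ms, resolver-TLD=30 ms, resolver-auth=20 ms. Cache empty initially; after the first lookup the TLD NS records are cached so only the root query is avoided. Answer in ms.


Lookup 1 (cold cache): local + root + TLD + auth = 10 + 50 + 30 + 20 = 110 ms
Lookups 2..4 (TLD NS cached -> skip root; new domain -> still ask TLD and auth): local + TLD + auth = 10 + 30 + 20 = 60 ms each
Remaining 3 lookups: 3 * 60 = 180 ms
Total = 110 + 180 = 290 ms

290


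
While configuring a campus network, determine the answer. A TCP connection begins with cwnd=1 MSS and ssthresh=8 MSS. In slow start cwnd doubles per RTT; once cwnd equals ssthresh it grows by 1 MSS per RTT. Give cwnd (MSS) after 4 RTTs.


RTT 0: cwnd = 1 MSS (initial)
RTT 1: cwnd = 2 MSS (slow start, doubled)
RTT 2: cwnd = 4 MSS (slow start, doubled)
RTT 3: cwnd = 8 MSS (slow start, doubled)
RTT 4: cwnd = 9 MSS (congestion avoidance, +1)

9


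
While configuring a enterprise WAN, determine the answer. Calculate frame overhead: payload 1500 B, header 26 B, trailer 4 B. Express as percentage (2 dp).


Given: payload = 1500 B, header = 26 B, trailer = 4 B
Overhead bytes = header + trailer = 26 + 4 = 30
Total frame = payload + overhead = 1500 + 30 = 1530
Overhead % = 30 / 1530 * 100 = 1.9608% -> 1.96% (2 dp)

1.96


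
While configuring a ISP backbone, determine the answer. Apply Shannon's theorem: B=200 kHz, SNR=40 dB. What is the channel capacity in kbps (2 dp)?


Given: B = 200 kHz, SNR = 40 dB
SNR linear = 10^(40/10) = 10000
1 + SNR = 10001
log2(10001) = 13.2878566418
C = 200 * 1000 * 13.2878566418 = 2657571.3284 bps
C = 2657.571328 kbps -> 2657.57 kbps (2 dp)

2657.57


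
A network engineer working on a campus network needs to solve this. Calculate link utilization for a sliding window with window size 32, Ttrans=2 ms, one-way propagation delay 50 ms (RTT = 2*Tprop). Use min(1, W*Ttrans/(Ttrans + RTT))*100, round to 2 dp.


Given: W = 32, Ttrans = 2 ms, RTT = 100 ms (= 2 * Tprop, Tprop = 50 ms)
Cycle time = Ttrans + RTT = 2 + 100 = 102 ms (first packet sent until its ACK returns)
W * Ttrans = 32 * 2 = 64 ms of sending per cycle
W * Ttrans / (Ttrans + RTT) = 64 / 102 = 0.627451
U = min(1, 0.627451) = 0.627451
U% = 62.75%

62.75


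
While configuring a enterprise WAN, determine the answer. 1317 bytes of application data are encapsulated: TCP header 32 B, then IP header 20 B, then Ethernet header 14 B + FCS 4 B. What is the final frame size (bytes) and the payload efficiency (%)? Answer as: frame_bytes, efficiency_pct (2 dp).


TCP segment = 1317 + 32 = 1349 B
IP packet = 1349 + 20 = 1369 B
Ethernet frame = 1369 + 14 + 4 = 1387 B
Efficiency = app / frame = 1317 / 1387 = 0.949531 = 94.9531% -> 94.95% (2 dp)

1387, 94.95


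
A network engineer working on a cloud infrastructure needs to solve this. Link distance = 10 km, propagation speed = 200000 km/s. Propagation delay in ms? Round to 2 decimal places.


Given: distance = 10 km, speed = 200000 km/s
Delay = distance / speed = 10 / 200000 seconds
Delay in ms = 10 * 1000 / 200000
Delay = 0.0500 ms
Rounded to 2 dp = 0.05 ms

0.05


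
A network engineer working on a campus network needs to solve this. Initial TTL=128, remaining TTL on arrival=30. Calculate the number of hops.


Given: initial TTL = 128, received TTL = 30
Hops = initial TTL - received TTL
Hops = 128 - 30 = 98

98
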